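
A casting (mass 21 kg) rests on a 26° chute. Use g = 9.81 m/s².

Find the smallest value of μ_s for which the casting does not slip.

μ_s,min ≈ 0.488

At the slip threshold m g sin θ = μ_s m g cos θ, so μ_s,min = tan θ.
μ_s,min = tan 26° = 0.488.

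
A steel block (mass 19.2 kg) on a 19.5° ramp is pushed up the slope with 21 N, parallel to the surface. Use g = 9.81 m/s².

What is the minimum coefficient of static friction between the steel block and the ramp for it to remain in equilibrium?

μ_s,min ≈ 0.236

N = m g cos θ = 177.5 N.
Friction must make up the shortfall along the incline: f = m g sin θ − P = 62.87 − 21 = 41.87 N.
At the threshold f = μ_s N, so μ_s,min = 41.87/177.5 = 0.236.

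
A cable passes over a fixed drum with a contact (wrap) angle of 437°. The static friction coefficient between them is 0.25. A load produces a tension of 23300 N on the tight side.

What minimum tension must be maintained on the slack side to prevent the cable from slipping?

Capstan equation at impending slip: T_tight/T_slack = e^{μβ}.
β = 437° = 7.627 rad; e^{μβ} = e^{0.25×7.627} = 6.731.
T_slack = T_tight / e^{μβ} = 23300 / 6.731 = 3460 N.

T_min ≈ 3460 N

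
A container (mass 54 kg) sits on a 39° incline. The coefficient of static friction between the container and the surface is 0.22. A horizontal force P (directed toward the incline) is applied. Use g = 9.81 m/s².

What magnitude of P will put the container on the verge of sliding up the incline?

At impending motion up the slope, friction acts down-slope at its limit: f = μ_s N.
Perpendicular to the incline: N = m g cos θ + P sin θ.
Along the incline: P cos θ = m g sin θ + μ_s N = m g sin θ + μ_s (m g cos θ + P sin θ).
Solving, P (cos θ − μ_s sin θ) = m g (sin θ + μ_s cos θ), so P = 54×9.81×(sin 39° + 0.22 cos 39°)/(cos 39° − 0.22 sin 39°) = 530×0.8003/0.6387 = 664 N.

P ≈ 664 N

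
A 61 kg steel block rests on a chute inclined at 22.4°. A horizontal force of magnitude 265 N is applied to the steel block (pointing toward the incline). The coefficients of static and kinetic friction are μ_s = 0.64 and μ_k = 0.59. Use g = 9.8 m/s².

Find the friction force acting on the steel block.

Resolve perpendicular to the incline: N = m g cos θ + P sin θ = 61×9.8×cos 22.4° + 265×sin 22.4° = 653.7 N.
Along the incline, the net driving force (taking up-slope positive) is P cos θ − m g sin θ = 245 − 227.8 = 17.2 N, so equilibrium requires friction f = -17.2 N (down-slope).
Maximum static friction: μ_s N = 0.64 × 653.7 = 418.4 N.
|f_req| = 17.2 ≤ 418.4 N → the steel block is in equilibrium; friction equals the required value.

f ≈ 17.2 N (down the incline)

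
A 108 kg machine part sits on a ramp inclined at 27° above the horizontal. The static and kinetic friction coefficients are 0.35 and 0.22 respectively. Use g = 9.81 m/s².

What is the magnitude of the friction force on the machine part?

f ≈ 208 N (up the incline)

Normal force: N = m g cos θ = 108 × 9.81 × cos 27° = 944 N.
For equilibrium along the incline, friction must balance the weight component: f = m g sin θ = 481 N up the slope.
The static-friction ceiling is μ_s N = 0.35 × 944 = 330.4 N.
|481| exceeds 330.4 N, so the machine part slips down-slope; friction is kinetic, f = μ_k N = 0.22×944 = 208 N.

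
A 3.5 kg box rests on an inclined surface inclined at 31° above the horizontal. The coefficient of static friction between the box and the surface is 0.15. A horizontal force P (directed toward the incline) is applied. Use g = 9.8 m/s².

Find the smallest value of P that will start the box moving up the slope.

P ≈ 28.3 N

At impending motion up the slope, friction acts down-slope at its limit: f = μ_s N.
Perpendicular to the incline: N = m g cos θ + P sin θ.
Along the incline: P cos θ = m g sin θ + μ_s N = m g sin θ + μ_s (m g cos θ + P sin θ).
Solving, P (cos θ − μ_s sin θ) = m g (sin θ + μ_s cos θ), so P = 3.5×9.8×(sin 31° + 0.15 cos 31°)/(cos 31° − 0.15 sin 31°) = 34.3×0.6436/0.7799 = 28.3 N.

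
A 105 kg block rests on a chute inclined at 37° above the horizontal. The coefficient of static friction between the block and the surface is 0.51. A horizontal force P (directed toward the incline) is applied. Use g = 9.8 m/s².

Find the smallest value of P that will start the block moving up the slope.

P ≈ 2110 N

At impending motion up the slope, friction acts down-slope at its limit: f = μ_s N.
Perpendicular to the incline: N = m g cos θ + P sin θ.
Along the incline: P cos θ = m g sin θ + μ_s N = m g sin θ + μ_s (m g cos θ + P sin θ).
Solving, P (cos θ − μ_s sin θ) = m g (sin θ + μ_s cos θ), so P = 105×9.8×(sin 37° + 0.51 cos 37°)/(cos 37° − 0.51 sin 37°) = 1030×1.009/0.4917 = 2110 N.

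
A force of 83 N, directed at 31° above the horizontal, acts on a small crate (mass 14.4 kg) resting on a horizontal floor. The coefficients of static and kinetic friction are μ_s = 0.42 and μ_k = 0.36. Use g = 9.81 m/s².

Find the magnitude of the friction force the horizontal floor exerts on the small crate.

f ≈ 35.5 N

The vertical component of P reduces the normal force: N = m g − P sin α = 141.3 − 42.75 = 98.52 N.
The horizontal driving force is P cos α = 71.14 N, so equilibrium needs friction f = 71.14 N.
The static-friction limit is μ_s N = 41.38 N.
71.14 > 41.38 N → the small crate slides; f = μ_k N = 0.36×98.52 = 35.5 N.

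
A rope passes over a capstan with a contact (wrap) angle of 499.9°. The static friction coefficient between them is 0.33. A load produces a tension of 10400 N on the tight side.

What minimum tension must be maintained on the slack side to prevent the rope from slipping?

Capstan equation at impending slip: T_tight/T_slack = e^{μβ}.
β = 499.9° = 8.725 rad; e^{μβ} = e^{0.33×8.725} = 17.8.
T_slack = T_tight / e^{μβ} = 10400 / 17.8 = 584 N.

T_min ≈ 584 N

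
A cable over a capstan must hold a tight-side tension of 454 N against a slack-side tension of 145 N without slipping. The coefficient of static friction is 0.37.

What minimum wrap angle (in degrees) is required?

β_min ≈ 177°

T₂/T₁ = e^{μβ} → β = ln(T₂/T₁)/μ.
β = ln(454/145)/0.37 = 1.141/0.37 = 3.085 rad.
In degrees: β = 3.085 × 180/π = 177°.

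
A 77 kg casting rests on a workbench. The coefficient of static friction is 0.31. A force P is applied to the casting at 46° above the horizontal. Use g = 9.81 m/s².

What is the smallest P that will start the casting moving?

N = m g − P sin α (the pull lifts the casting).
At impending slip, P cos α = μ_s N = μ_s (m g − P sin α).
Solving: P (cos α + μ_s sin α) = μ_s m g → P = 0.31×755/(cos 46° + 0.31 sin 46°) = 234/0.9177 = 255 N.

P ≈ 255 N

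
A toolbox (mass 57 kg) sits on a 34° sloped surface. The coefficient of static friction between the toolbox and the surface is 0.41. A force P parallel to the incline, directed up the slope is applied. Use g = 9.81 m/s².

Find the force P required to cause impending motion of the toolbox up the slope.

P ≈ 503 N

At impending motion up the slope, friction acts down-slope at its limit: f = μ_s N.
P is parallel to the surface, so N = m g cos θ = 464 N.
Along the incline: P = m g sin θ + μ_s N = 313 + 0.41×464 = 503 N.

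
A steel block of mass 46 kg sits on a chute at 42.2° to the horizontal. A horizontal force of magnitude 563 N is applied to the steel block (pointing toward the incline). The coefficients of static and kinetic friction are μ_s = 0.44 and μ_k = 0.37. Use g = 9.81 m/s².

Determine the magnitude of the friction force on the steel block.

Normal direction: N = m g cos θ + P sin θ = 712.5 N.
Along the incline, the net driving force (taking up-slope positive) is P cos θ − m g sin θ = 417.1 − 303.1 = 114 N, so equilibrium requires friction f = -114 N (down-slope).
Maximum static friction: μ_s N = 0.44 × 712.5 = 313.5 N.
Since 114 N is within the 313.5 N limit, the steel block stays put and friction is exactly 114 N.

f ≈ 114 N (down the incline)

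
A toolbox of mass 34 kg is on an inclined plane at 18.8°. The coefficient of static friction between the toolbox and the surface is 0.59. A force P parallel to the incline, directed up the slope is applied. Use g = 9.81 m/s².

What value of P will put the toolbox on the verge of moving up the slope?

P ≈ 294 N

At impending motion up the slope, friction acts down-slope at its limit: f = μ_s N.
P is parallel to the surface, so N = m g cos θ = 316 N.
Along the incline: P = m g sin θ + μ_s N = 107 + 0.59×316 = 294 N.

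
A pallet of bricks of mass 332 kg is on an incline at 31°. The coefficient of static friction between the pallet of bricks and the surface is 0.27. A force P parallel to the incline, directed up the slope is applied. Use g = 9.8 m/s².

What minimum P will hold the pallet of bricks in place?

P_min ≈ 923 N

The pallet of bricks tends to slide down (tan θ > μ_s), so at the point of impending slip friction acts up-slope at its limit: f = μ_s N.
P is parallel to the surface, so N = m g cos θ = 2790 N.
Along the incline: P + μ_s N = m g sin θ, so P = 1680 − 0.27×2790 = 923 N.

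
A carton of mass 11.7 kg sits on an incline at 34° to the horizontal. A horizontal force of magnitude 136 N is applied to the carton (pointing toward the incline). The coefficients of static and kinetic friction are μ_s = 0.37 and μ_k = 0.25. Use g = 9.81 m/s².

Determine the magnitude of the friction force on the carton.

Resolve perpendicular to the incline: N = m g cos θ + P sin θ = 11.7×9.81×cos 34° + 136×sin 34° = 171.2 N.
Along the incline, the net driving force (taking up-slope positive) is P cos θ − m g sin θ = 112.7 − 64.18 = 48.57 N, so equilibrium requires friction f = -48.57 N (down-slope).
Maximum static friction: μ_s N = 0.37 × 171.2 = 63.35 N.
Since 48.57 N is within the 63.35 N limit, the carton stays put and friction is exactly 48.6 N.

f ≈ 48.6 N (down the incline)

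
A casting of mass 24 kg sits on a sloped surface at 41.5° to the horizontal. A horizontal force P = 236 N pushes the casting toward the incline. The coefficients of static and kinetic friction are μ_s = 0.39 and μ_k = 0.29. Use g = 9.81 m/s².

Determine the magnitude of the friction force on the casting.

f ≈ 20.7 N (down the incline)

Normal direction: N = m g cos θ + P sin θ = 332.7 N.
Parallel to the incline: P cos θ − m g sin θ = 176.8 − 156 = 20.75 N; the friction needed to balance this is 20.75 N acting down the slope.
Maximum static friction: μ_s N = 0.39 × 332.7 = 129.8 N.
|f_req| = 20.75 ≤ 129.8 N → the casting is in equilibrium; friction equals the required value.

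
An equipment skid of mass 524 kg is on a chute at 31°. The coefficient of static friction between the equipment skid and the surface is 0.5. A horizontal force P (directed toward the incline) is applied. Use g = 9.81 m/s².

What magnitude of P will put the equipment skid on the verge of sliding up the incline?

At impending motion up the slope, friction acts down-slope at its limit: f = μ_s N.
Perpendicular to the incline: N = m g cos θ + P sin θ.
Along the incline: P cos θ = m g sin θ + μ_s N = m g sin θ + μ_s (m g cos θ + P sin θ).
Solving, P (cos θ − μ_s sin θ) = m g (sin θ + μ_s cos θ), so P = 524×9.81×(sin 31° + 0.5 cos 31°)/(cos 31° − 0.5 sin 31°) = 5140×0.9436/0.5996 = 8090 N.

P ≈ 8090 N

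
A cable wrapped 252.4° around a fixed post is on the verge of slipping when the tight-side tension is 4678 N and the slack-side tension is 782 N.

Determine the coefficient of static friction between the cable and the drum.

T₂/T₁ = e^{μβ} → μ = ln(T₂/T₁)/β.
β = 252.4° = 4.405 rad.
μ = ln(4678/782)/4.405 = ln(5.982)/4.405 = 0.406.

μ ≈ 0.406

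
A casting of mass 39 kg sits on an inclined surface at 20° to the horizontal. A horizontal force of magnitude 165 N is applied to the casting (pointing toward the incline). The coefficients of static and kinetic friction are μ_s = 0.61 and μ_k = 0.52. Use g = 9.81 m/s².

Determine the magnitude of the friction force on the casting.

f ≈ 24.2 N (down the incline)

The horizontal push has a component P sin θ into the surface, so N = m g cos θ + P sin θ = 359.5 + 56.43 = 416 N.
Parallel to the incline: P cos θ − m g sin θ = 155 − 130.9 = 24.2 N; the friction needed to balance this is 24.2 N acting down the slope.
Maximum static friction: μ_s N = 0.61 × 416 = 253.7 N.
|f_req| = 24.2 ≤ 253.7 N → the casting is in equilibrium; friction equals the required value.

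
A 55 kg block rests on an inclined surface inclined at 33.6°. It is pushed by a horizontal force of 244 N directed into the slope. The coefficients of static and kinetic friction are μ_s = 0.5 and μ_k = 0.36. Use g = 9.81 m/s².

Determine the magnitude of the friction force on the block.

Normal direction: N = m g cos θ + P sin θ = 584.4 N.
Parallel to the incline: P cos θ − m g sin θ = 203.2 − 298.6 = -95.35 N; the friction needed to balance this is 95.35 N acting up the slope.
Maximum static friction: μ_s N = 0.5 × 584.4 = 292.2 N.
Since 95.35 N is within the 292.2 N limit, the block stays put and friction is exactly 95.3 N.

f ≈ 95.3 N (up the incline)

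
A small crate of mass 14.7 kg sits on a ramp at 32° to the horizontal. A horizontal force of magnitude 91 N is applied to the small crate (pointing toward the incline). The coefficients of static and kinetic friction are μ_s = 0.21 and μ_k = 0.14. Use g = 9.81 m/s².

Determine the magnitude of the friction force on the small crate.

Resolve perpendicular to the incline: N = m g cos θ + P sin θ = 14.7×9.81×cos 32° + 91×sin 32° = 170.5 N.
Along the incline, the net driving force (taking up-slope positive) is P cos θ − m g sin θ = 77.17 − 76.42 = 0.7543 N, so equilibrium requires friction f = -0.7543 N (down-slope).
The limit of static friction is μ_s N = 35.81 N.
Since 0.7543 N is within the 35.81 N limit, the small crate stays put and friction is exactly 0.754 N.

f ≈ 0.754 N (down the incline)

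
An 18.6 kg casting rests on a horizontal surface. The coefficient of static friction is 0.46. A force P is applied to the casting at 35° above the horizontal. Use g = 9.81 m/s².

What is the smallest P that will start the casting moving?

N = m g − P sin α (the pull lifts the casting).
At impending slip, P cos α = μ_s N = μ_s (m g − P sin α).
Solving: P (cos α + μ_s sin α) = μ_s m g → P = 0.46×182/(cos 35° + 0.46 sin 35°) = 83.9/1.083 = 77.5 N.

P ≈ 77.5 N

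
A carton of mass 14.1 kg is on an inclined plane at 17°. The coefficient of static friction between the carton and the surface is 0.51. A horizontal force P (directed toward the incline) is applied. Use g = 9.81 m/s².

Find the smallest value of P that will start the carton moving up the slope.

At impending motion up the slope, friction acts down-slope at its limit: f = μ_s N.
Perpendicular to the incline: N = m g cos θ + P sin θ.
Along the incline: P cos θ = m g sin θ + μ_s N = m g sin θ + μ_s (m g cos θ + P sin θ).
Solving, P (cos θ − μ_s sin θ) = m g (sin θ + μ_s cos θ), so P = 14.1×9.81×(sin 17° + 0.51 cos 17°)/(cos 17° − 0.51 sin 17°) = 138×0.7801/0.8072 = 134 N.

P ≈ 134 N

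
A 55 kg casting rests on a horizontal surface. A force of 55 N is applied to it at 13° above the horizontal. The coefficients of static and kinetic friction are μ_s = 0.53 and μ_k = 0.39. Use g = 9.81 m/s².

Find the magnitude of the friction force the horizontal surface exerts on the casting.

The vertical component of P reduces the normal force: N = m g − P sin α = 539.6 − 12.37 = 527.2 N.
For equilibrium, f = P cos α = 55×cos 13° = 53.59 N.
μ_s N = 0.53 × 527.2 = 279.4 N.
Since 53.59 N does not exceed the limit, the casting stays at rest and f = 53.6 N.

f ≈ 53.6 N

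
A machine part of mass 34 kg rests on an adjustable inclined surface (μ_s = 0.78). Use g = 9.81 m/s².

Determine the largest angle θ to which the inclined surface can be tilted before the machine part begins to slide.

θ_max ≈ 38°

At the slip threshold, m g sin θ = μ_s · m g cos θ, so tan θ = μ_s.
θ_max = arctan(0.78) = 38°.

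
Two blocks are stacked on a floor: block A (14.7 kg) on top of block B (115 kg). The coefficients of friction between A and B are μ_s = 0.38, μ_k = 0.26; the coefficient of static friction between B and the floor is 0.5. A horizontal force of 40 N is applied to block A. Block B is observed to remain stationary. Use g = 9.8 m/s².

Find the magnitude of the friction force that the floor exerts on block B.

Between the blocks, N₁ = m_A g = 144.1 N.
Maximum static friction on A from B: μ_s N₁ = 0.38×144.1 = 54.74 N.
Since P = 40 N ≤ 54.74 N, A does not slip on B; friction on A equals P = 40 N.
B experiences an equal 40 N forward from A (third law). B is in equilibrium, so the floor supplies f₂ = 40 N of static friction (limit μ_s(m_A+m_B)g = 635.5 N, not exceeded).

f ≈ 40 N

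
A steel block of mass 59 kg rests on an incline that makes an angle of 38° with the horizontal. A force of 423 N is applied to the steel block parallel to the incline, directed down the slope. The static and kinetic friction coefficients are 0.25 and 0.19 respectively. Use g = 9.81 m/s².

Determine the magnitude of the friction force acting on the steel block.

Normal force: N = m g cos θ = 59 × 9.81 × cos 38° = 456.1 N.
The friction needed for equilibrium is m g sin θ + P = 356.3 + 423 = 779.3 N, measured positive up-slope.
Maximum static friction available: μ_s N = 0.25 × 456.1 = 114 N.
Since |779.3| > 114 N, static friction cannot hold it; the steel block slides down the incline and kinetic friction applies: f = μ_k N = 0.19 × 456.1 = 86.7 N.

f ≈ 86.7 N (up the incline)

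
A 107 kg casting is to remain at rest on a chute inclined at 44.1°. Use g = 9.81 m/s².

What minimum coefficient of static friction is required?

μ_s,min ≈ 0.969

At the slip threshold m g sin θ = μ_s m g cos θ, so μ_s,min = tan θ.
μ_s,min = tan 44.1° = 0.969.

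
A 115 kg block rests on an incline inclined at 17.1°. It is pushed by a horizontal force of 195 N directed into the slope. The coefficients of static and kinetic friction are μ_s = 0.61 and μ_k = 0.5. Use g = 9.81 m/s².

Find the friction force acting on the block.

f ≈ 145 N (up the incline)

Resolve perpendicular to the incline: N = m g cos θ + P sin θ = 115×9.81×cos 17.1° + 195×sin 17.1° = 1136 N.
Parallel to the incline: P cos θ − m g sin θ = 186.4 − 331.7 = -145.3 N; the friction needed to balance this is 145.3 N acting up the slope.
Maximum static friction: μ_s N = 0.61 × 1136 = 692.7 N.
Since 145.3 N is within the 692.7 N limit, the block stays put and friction is exactly 145 N.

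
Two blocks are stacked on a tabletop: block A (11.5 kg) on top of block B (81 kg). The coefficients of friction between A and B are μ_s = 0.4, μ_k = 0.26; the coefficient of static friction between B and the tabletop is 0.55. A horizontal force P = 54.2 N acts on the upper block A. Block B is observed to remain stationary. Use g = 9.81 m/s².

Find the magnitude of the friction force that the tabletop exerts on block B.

The normal force B exerts on A is simply A's weight, N₁ = 112.8 N.
So the A–B interface can sustain at most μ_s N₁ = 45.13 N of static friction.
P = 54.2 N exceeds that limit, so A slips over B and the interface friction becomes kinetic: f₁ = μ_k N₁ = 0.26×112.8 = 29.3 N.
By Newton's third law B feels 29.3 N forward from A. With B stationary, the floor's static friction on B balances it: f₂ = 29.3 N (well within μ_s(m_A+m_B)g = 499.1 N).

f ≈ 29.3 N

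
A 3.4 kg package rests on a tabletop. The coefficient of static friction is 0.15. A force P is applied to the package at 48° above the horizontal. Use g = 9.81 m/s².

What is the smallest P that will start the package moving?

P ≈ 6.41 N

N = m g − P sin α (the pull lifts the package).
At impending slip, P cos α = μ_s N = μ_s (m g − P sin α).
Solving: P (cos α + μ_s sin α) = μ_s m g → P = 0.15×33.4/(cos 48° + 0.15 sin 48°) = 5/0.7806 = 6.41 N.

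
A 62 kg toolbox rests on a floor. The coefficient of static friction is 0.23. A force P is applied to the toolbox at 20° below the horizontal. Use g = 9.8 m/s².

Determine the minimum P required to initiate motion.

P ≈ 162 N

N = m g + P sin α (the push presses the toolbox into the floor).
At impending slip, P cos α = μ_s N = μ_s (m g + P sin α).
Solving: P (cos α − μ_s sin α) = μ_s m g → P = 0.23×608/(cos 20° − 0.23 sin 20°) = 140/0.861 = 162 N.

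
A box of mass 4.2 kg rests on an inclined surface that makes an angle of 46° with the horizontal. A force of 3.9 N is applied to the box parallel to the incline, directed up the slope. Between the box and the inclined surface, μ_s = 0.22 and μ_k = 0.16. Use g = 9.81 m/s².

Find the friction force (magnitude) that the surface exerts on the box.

f ≈ 4.58 N (up the incline)

Normal force: N = m g cos θ = 4.2 × 9.81 × cos 46° = 28.62 N.
For equilibrium along the incline the friction force must supply f = m g sin θ − P = 29.64 − 3.9 = 25.74 N (positive meaning up-slope).
Maximum static friction available: μ_s N = 0.22 × 28.62 = 6.297 N.
|25.74| exceeds 6.297 N, so the box slips down-slope; friction is kinetic, f = μ_k N = 0.16×28.62 = 4.58 N.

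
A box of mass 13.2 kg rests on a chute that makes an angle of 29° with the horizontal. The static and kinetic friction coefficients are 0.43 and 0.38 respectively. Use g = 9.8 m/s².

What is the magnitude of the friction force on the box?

f ≈ 43 N (up the incline)

Normal force: N = m g cos θ = 13.2 × 9.8 × cos 29° = 113.1 N.
For equilibrium along the incline, friction must balance the weight component: f = m g sin θ = 62.71 N up the slope.
Static friction can supply at most μ_s N = 48.65 N.
Since |62.71| > 48.65 N, static friction cannot hold it; the box slides down the incline and kinetic friction applies: f = μ_k N = 0.38 × 113.1 = 43 N.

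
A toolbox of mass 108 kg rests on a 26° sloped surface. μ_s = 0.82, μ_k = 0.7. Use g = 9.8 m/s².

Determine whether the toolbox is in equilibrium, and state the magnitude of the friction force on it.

f ≈ 464 N

N = m g cos θ = 951 N.
Down-slope weight component: m g sin θ = 464 N.
μ_s N = 780 N.
464 ≤ 780 N, so it stays put; friction = 464 N.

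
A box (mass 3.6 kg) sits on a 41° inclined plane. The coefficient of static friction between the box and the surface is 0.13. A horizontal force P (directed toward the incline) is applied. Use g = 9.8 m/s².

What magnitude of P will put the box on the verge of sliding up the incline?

At impending motion up the slope, friction acts down-slope at its limit: f = μ_s N.
Perpendicular to the incline: N = m g cos θ + P sin θ.
Along the incline: P cos θ = m g sin θ + μ_s N = m g sin θ + μ_s (m g cos θ + P sin θ).
Solving, P (cos θ − μ_s sin θ) = m g (sin θ + μ_s cos θ), so P = 3.6×9.8×(sin 41° + 0.13 cos 41°)/(cos 41° − 0.13 sin 41°) = 35.3×0.7542/0.6694 = 39.7 N.

P ≈ 39.7 N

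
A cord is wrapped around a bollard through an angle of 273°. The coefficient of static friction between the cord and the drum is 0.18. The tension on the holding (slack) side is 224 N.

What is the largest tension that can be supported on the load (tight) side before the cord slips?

At impending slip the capstan equation gives T₂/T₁ = e^{μβ} with β in radians.
β = 273° × π/180 = 4.765 rad.
e^{μβ} = e^{0.18×4.765} = 2.358.
T₂ = T₁ · e^{μβ} = 224 × 2.358 = 528 N.

T_max ≈ 528 N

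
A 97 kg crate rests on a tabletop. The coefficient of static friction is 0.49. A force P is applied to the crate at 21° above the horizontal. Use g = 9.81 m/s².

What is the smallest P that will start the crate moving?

P ≈ 420 N

N = m g − P sin α (the pull lifts the crate).
At impending slip, P cos α = μ_s N = μ_s (m g − P sin α).
Solving: P (cos α + μ_s sin α) = μ_s m g → P = 0.49×952/(cos 21° + 0.49 sin 21°) = 466/1.109 = 420 N.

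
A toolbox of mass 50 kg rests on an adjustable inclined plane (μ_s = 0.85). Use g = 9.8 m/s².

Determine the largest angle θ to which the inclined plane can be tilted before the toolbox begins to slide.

θ_max ≈ 40.4°

At the slip threshold, m g sin θ = μ_s · m g cos θ, so tan θ = μ_s.
θ_max = arctan(0.85) = 40.4°.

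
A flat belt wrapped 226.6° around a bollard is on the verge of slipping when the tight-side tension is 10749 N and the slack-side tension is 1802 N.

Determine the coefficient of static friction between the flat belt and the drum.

μ ≈ 0.452

T₂/T₁ = e^{μβ} → μ = ln(T₂/T₁)/β.
β = 226.6° = 3.955 rad.
μ = ln(10749/1802)/3.955 = ln(5.965)/3.955 = 0.452.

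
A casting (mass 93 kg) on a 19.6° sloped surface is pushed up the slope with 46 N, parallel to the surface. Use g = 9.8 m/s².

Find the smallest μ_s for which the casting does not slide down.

μ_s,min ≈ 0.303

N = m g cos θ = 858.6 N.
Friction must make up the shortfall along the incline: f = m g sin θ − P = 305.7 − 46 = 259.7 N.
At the threshold f = μ_s N, so μ_s,min = 259.7/858.6 = 0.303.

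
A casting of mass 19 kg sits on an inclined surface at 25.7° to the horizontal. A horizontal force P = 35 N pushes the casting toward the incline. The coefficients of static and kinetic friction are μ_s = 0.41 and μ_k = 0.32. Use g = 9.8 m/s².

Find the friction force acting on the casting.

f ≈ 49.2 N (up the incline)

Normal direction: N = m g cos θ + P sin θ = 183 N.
Parallel to the incline: P cos θ − m g sin θ = 31.54 − 80.75 = -49.21 N; the friction needed to balance this is 49.21 N acting up the slope.
Maximum static friction: μ_s N = 0.41 × 183 = 75.01 N.
|f_req| = 49.21 ≤ 75.01 N → the casting is in equilibrium; friction equals the required value.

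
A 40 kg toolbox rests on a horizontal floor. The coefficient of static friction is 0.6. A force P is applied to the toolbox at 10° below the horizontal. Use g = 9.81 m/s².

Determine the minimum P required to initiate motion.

P ≈ 267 N

N = m g + P sin α (the push presses the toolbox into the horizontal floor).
At impending slip, P cos α = μ_s N = μ_s (m g + P sin α).
Solving: P (cos α − μ_s sin α) = μ_s m g → P = 0.6×392/(cos 10° − 0.6 sin 10°) = 235/0.8806 = 267 N.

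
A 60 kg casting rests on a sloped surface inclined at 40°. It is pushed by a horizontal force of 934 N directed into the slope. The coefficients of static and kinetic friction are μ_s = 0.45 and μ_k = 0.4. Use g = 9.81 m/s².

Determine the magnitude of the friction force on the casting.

The horizontal push has a component P sin θ into the surface, so N = m g cos θ + P sin θ = 450.9 + 600.4 = 1051 N.
Parallel to the incline: P cos θ − m g sin θ = 715.5 − 378.3 = 337.1 N; the friction needed to balance this is 337.1 N acting down the slope.
The limit of static friction is μ_s N = 473.1 N.
|f_req| = 337.1 ≤ 473.1 N → the casting is in equilibrium; friction equals the required value.

f ≈ 337 N (down the incline)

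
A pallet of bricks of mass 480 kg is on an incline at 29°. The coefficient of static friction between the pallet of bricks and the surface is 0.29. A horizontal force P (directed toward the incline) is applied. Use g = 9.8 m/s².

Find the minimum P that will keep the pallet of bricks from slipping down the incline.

P_min ≈ 1070 N

The pallet of bricks tends to slide down (tan θ > μ_s), so at the point of impending slip friction acts up-slope at its limit: f = μ_s N.
Perpendicular to the incline: N = m g cos θ + P sin θ.
Along the incline: P cos θ + μ_s N = m g sin θ, i.e. P cos θ + μ_s (m g cos θ + P sin θ) = m g sin θ.
Solving, P (cos θ + μ_s sin θ) = m g (sin θ − μ_s cos θ), so P = 4700×0.2312/1.015 = 1070 N.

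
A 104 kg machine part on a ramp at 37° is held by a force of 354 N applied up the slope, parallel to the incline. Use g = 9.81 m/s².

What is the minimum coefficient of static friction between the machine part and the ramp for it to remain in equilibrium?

μ_s,min ≈ 0.319

N = m g cos θ = 814.8 N.
Friction must make up the shortfall along the incline: f = m g sin θ − P = 614 − 354 = 260 N.
At the threshold f = μ_s N, so μ_s,min = 260/814.8 = 0.319.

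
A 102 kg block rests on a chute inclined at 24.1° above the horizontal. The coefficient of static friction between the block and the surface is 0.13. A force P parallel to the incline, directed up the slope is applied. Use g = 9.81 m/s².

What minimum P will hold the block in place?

The block tends to slide down (tan θ > μ_s), so at the point of impending slip friction acts up-slope at its limit: f = μ_s N.
P is parallel to the surface, so N = m g cos θ = 913 N.
Along the incline: P + μ_s N = m g sin θ, so P = 409 − 0.13×913 = 290 N.

P_min ≈ 290 N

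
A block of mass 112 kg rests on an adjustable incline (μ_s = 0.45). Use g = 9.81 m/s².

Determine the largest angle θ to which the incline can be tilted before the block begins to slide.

θ_max ≈ 24.2°

At the slip threshold, m g sin θ = μ_s · m g cos θ, so tan θ = μ_s.
θ_max = arctan(0.45) = 24.2°.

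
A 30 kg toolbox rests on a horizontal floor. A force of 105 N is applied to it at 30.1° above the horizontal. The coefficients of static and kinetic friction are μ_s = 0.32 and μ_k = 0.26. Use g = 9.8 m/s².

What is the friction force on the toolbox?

The vertical component of P reduces the normal force: N = m g − P sin α = 294 − 52.66 = 241.3 N.
Horizontally, friction must balance P cos α = 90.84 N.
The static-friction limit is μ_s N = 77.23 N.
90.84 > 77.23 N → the toolbox slides; f = μ_k N = 0.26×241.3 = 62.7 N.

f ≈ 62.7 N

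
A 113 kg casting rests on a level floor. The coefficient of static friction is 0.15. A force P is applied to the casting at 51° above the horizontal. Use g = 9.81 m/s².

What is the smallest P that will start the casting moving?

P ≈ 223 N

N = m g − P sin α (the pull lifts the casting).
At impending slip, P cos α = μ_s N = μ_s (m g − P sin α).
Solving: P (cos α + μ_s sin α) = μ_s m g → P = 0.15×1110/(cos 51° + 0.15 sin 51°) = 166/0.7459 = 223 N.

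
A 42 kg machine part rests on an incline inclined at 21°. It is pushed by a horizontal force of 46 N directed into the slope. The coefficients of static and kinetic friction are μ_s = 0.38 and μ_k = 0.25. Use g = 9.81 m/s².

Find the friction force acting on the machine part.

f ≈ 105 N (up the incline)

The horizontal push has a component P sin θ into the surface, so N = m g cos θ + P sin θ = 384.7 + 16.48 = 401.1 N.
Parallel to the incline: P cos θ − m g sin θ = 42.94 − 147.7 = -104.7 N; the friction needed to balance this is 104.7 N acting up the slope.
Maximum static friction: μ_s N = 0.38 × 401.1 = 152.4 N.
|f_req| = 104.7 ≤ 152.4 N → the machine part is in equilibrium; friction equals the required value.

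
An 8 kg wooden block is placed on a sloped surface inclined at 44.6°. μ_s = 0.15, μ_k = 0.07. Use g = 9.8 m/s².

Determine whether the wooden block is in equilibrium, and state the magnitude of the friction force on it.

f ≈ 3.91 N

N = m g cos θ = 55.8 N.
Down-slope weight component: m g sin θ = 55 N.
μ_s N = 8.37 N.
55 > 8.37 N, so it slides; kinetic friction f = μ_k N = 0.07×55.8 = 3.91 N.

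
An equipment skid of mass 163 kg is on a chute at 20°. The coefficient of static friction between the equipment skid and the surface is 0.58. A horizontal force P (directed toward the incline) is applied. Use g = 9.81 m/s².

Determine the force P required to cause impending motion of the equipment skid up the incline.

At impending motion up the slope, friction acts down-slope at its limit: f = μ_s N.
Perpendicular to the incline: N = m g cos θ + P sin θ.
Along the incline: P cos θ = m g sin θ + μ_s N = m g sin θ + μ_s (m g cos θ + P sin θ).
Solving, P (cos θ − μ_s sin θ) = m g (sin θ + μ_s cos θ), so P = 163×9.81×(sin 20° + 0.58 cos 20°)/(cos 20° − 0.58 sin 20°) = 1600×0.887/0.7413 = 1910 N.

P ≈ 1910 N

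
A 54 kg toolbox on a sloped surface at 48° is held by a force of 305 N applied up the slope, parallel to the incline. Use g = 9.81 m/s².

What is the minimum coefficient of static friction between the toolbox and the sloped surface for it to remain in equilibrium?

μ_s,min ≈ 0.25

N = m g cos θ = 354.5 N.
Friction must make up the shortfall along the incline: f = m g sin θ − P = 393.7 − 305 = 88.67 N.
At the threshold f = μ_s N, so μ_s,min = 88.67/354.5 = 0.25.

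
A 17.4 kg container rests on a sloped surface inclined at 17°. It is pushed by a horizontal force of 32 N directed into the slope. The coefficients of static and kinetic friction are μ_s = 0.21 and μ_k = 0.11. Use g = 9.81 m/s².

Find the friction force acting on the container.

f ≈ 19.3 N (up the incline)

The horizontal push has a component P sin θ into the surface, so N = m g cos θ + P sin θ = 163.2 + 9.356 = 172.6 N.
Parallel to the incline: P cos θ − m g sin θ = 30.6 − 49.91 = -19.3 N; the friction needed to balance this is 19.3 N acting up the slope.
Maximum static friction: μ_s N = 0.21 × 172.6 = 36.24 N.
Since 19.3 N is within the 36.24 N limit, the container stays put and friction is exactly 19.3 N.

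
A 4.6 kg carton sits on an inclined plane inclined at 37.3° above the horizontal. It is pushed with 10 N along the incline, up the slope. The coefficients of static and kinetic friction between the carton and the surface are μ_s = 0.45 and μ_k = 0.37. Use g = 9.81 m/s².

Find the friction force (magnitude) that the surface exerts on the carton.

The normal reaction is N = m g cos θ = 35.9 N.
For equilibrium along the incline the friction force must supply f = m g sin θ − P = 27.35 − 10 = 17.35 N (positive meaning up-slope).
Maximum static friction available: μ_s N = 0.45 × 35.9 = 16.15 N.
|17.35| exceeds 16.15 N, so the carton slips down-slope; friction is kinetic, f = μ_k N = 0.37×35.9 = 13.3 N.

f ≈ 13.3 N (up the incline)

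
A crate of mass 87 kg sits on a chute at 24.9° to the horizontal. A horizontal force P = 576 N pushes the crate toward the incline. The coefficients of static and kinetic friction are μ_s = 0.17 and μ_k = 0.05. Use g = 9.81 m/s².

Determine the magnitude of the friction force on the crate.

The horizontal push has a component P sin θ into the surface, so N = m g cos θ + P sin θ = 774.1 + 242.5 = 1017 N.
Parallel to the incline: P cos θ − m g sin θ = 522.5 − 359.3 = 163.1 N; the friction needed to balance this is 163.1 N acting down the slope.
The limit of static friction is μ_s N = 172.8 N.
|f_req| = 163.1 ≤ 172.8 N → the crate is in equilibrium; friction equals the required value.

f ≈ 163 N (down the incline)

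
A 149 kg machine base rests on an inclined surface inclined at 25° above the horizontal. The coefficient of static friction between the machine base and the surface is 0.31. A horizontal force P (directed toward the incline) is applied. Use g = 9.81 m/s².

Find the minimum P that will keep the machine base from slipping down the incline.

The machine base tends to slide down (tan θ > μ_s), so at the point of impending slip friction acts up-slope at its limit: f = μ_s N.
Perpendicular to the incline: N = m g cos θ + P sin θ.
Along the incline: P cos θ + μ_s N = m g sin θ, i.e. P cos θ + μ_s (m g cos θ + P sin θ) = m g sin θ.
Solving, P (cos θ + μ_s sin θ) = m g (sin θ − μ_s cos θ), so P = 1460×0.1417/1.037 = 200 N.

P_min ≈ 200 N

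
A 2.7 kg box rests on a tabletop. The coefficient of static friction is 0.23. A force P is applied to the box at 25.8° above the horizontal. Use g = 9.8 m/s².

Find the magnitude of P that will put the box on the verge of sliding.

P ≈ 6.08 N

N = m g − P sin α (the pull lifts the box).
At impending slip, P cos α = μ_s N = μ_s (m g − P sin α).
Solving: P (cos α + μ_s sin α) = μ_s m g → P = 0.23×26.5/(cos 25.8° + 0.23 sin 25.8°) = 6.09/1 = 6.08 N.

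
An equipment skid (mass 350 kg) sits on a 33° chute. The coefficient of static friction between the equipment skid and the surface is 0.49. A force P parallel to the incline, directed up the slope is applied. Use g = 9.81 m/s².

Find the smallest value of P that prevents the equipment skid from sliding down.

The equipment skid tends to slide down (tan θ > μ_s), so at the point of impending slip friction acts up-slope at its limit: f = μ_s N.
P is parallel to the surface, so N = m g cos θ = 2880 N.
Along the incline: P + μ_s N = m g sin θ, so P = 1870 − 0.49×2880 = 459 N.

P_min ≈ 459 N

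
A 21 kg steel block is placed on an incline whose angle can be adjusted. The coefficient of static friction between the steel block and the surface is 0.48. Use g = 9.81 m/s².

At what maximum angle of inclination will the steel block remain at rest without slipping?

At the slip threshold, m g sin θ = μ_s · m g cos θ, so tan θ = μ_s.
θ_max = arctan(0.48) = 25.6°.

θ_max ≈ 25.6°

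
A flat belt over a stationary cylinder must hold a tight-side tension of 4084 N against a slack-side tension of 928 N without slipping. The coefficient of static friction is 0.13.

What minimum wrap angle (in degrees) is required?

β_min ≈ 653°

T₂/T₁ = e^{μβ} → β = ln(T₂/T₁)/μ.
β = ln(4084/928)/0.13 = 1.482/0.13 = 11.4 rad.
In degrees: β = 11.4 × 180/π = 653°.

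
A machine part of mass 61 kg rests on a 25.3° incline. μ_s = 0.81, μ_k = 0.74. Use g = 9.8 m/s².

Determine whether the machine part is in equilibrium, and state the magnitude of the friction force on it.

N = m g cos θ = 540 N.
Down-slope weight component: m g sin θ = 255 N.
μ_s N = 438 N.
255 ≤ 438 N, so it stays put; friction = 255 N.

f ≈ 255 N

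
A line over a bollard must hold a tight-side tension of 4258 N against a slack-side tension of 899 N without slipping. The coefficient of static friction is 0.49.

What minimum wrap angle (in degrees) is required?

β_min ≈ 182°

T₂/T₁ = e^{μβ} → β = ln(T₂/T₁)/μ.
β = ln(4258/899)/0.49 = 1.555/0.49 = 3.174 rad.
In degrees: β = 3.174 × 180/π = 182°.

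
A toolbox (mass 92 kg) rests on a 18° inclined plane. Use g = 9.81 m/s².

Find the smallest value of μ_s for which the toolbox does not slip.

μ_s,min ≈ 0.325

At the slip threshold m g sin θ = μ_s m g cos θ, so μ_s,min = tan θ.
μ_s,min = tan 18° = 0.325.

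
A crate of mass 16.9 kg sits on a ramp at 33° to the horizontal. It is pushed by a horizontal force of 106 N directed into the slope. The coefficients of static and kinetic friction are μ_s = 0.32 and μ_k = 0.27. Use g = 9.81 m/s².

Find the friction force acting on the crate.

f ≈ 1.4 N (up the incline)

The horizontal push has a component P sin θ into the surface, so N = m g cos θ + P sin θ = 139 + 57.73 = 196.8 N.
Along the incline, the net driving force (taking up-slope positive) is P cos θ − m g sin θ = 88.9 − 90.3 = -1.396 N, so equilibrium requires friction f = 1.396 N (up-slope).
The limit of static friction is μ_s N = 62.97 N.
|f_req| = 1.396 ≤ 62.97 N → the crate is in equilibrium; friction equals the required value.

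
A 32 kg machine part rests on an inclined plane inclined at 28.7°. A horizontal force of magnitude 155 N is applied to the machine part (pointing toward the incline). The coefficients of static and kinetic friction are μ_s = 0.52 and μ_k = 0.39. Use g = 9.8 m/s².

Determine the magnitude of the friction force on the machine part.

f ≈ 14.6 N (up the incline)

The horizontal push has a component P sin θ into the surface, so N = m g cos θ + P sin θ = 275.1 + 74.43 = 349.5 N.
Parallel to the incline: P cos θ − m g sin θ = 136 − 150.6 = -14.64 N; the friction needed to balance this is 14.64 N acting up the slope.
The limit of static friction is μ_s N = 181.7 N.
Since 14.64 N is within the 181.7 N limit, the machine part stays put and friction is exactly 14.6 N.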